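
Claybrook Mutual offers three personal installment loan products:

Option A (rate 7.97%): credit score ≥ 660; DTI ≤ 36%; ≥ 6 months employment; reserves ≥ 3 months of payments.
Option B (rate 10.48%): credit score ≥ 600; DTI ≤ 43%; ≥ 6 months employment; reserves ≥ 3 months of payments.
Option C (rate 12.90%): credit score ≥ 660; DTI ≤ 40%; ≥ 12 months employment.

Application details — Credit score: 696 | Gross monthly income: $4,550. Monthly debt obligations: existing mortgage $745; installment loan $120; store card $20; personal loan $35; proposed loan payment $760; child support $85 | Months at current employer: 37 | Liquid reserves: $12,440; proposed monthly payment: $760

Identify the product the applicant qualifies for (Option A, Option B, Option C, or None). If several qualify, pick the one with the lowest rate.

Total debts = (745 + 120 + 20 + 35 + 760 + 85) = 1,765; DTI = 1,765/4,550 = 38.8%.
Reserves = 12,440/760 = 16.4 months.
Option A: score 696 ≥ 660; DTI 38.8% > 36%; employment 37 ≥ 6 mo; reserves 16.4 ≥ 3 mo → does not qualify.
Option B: score 696 ≥ 600; DTI 38.8% ≤ 43%; employment 37 ≥ 6 mo; reserves 16.4 ≥ 3 mo → qualifies.
Option C: score 696 ≥ 660; DTI 38.8% ≤ 40%; employment 37 ≥ 12 mo → qualifies.
Qualifying: Option B, Option C. Lowest rate is 10.48% → Option B.

Option B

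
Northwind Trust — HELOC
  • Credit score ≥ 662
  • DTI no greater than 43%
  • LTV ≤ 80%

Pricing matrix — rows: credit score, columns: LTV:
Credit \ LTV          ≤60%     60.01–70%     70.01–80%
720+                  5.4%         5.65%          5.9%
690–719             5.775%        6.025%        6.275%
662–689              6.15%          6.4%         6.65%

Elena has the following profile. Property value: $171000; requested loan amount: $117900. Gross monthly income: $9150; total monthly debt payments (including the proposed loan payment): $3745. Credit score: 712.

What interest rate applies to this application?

Credit score 712 ≥ 662; DTI = 3,745/9,150 = 40.9% ≤ 43%
LTV: 117,900 ÷ 171,000 = 68.9%, within 80% cap
Credit 712 → row 690–719; LTV 68.9% → column 60.01–70%. Grid cell → 6.025%.

6.025%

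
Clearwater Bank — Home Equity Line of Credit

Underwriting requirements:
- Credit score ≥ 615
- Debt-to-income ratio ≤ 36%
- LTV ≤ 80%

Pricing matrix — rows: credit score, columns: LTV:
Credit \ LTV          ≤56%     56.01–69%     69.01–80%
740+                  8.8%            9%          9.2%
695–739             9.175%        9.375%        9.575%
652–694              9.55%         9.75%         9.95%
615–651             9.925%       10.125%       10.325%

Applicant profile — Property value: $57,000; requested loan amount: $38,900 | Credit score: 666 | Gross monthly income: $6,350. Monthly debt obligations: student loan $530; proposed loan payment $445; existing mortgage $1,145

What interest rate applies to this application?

Credit score 666 ≥ 615; Total monthly debts = (530 + 445 + 1,145) = 2,120. Debt-to-income = 2,120/6,350 = 33.4% — meets 36% limit
LTV = 38,900/57,000 = 68.2% ≤ 80%
Credit 666 → row 652–694; LTV 68.2% → column 56.01–69%. Grid cell → 9.75%.

9.75%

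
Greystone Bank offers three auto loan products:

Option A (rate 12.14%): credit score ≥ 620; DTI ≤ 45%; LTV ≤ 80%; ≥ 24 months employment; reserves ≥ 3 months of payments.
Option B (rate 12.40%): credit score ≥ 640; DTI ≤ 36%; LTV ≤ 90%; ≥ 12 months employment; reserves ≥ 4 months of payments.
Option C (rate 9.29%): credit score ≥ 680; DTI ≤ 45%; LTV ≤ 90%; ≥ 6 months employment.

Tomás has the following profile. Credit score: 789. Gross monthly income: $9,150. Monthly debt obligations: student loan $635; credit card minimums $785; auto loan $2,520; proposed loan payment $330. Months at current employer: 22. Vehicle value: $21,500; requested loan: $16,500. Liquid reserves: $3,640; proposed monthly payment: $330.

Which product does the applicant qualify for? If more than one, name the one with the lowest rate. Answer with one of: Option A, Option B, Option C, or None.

Total debts = (635 + 785 + 2,520 + 330) = 4,270; DTI = 4,270/9,150 = 46.7%.
LTV = 16,500/21,500 = 76.7%.
Reserves = 3,640/330 = 11.0 months.
Option A: score 789 ≥ 620; DTI 46.7% > 45%; LTV 76.7% ≤ 80%; employment 22 < 24 mo; reserves 11.0 ≥ 3 mo → does not qualify.
Option B: score 789 ≥ 640; DTI 46.7% > 36%; LTV 76.7% ≤ 90%; employment 22 ≥ 12 mo; reserves 11.0 ≥ 4 mo → does not qualify.
Option C: score 789 ≥ 680; DTI 46.7% > 45%; LTV 76.7% ≤ 90%; employment 22 ≥ 6 mo → does not qualify.

None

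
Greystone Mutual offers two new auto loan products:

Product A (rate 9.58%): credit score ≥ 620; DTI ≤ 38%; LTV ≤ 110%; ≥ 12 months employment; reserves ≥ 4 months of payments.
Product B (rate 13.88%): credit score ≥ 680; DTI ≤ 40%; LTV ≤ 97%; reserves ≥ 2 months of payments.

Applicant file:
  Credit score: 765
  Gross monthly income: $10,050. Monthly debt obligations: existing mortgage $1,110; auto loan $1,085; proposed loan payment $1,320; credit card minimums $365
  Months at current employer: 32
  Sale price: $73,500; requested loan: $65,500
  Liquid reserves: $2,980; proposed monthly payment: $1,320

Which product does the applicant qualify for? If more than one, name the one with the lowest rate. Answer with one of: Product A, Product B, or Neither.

Product B

Total debts = (1,110 + 1,085 + 1,320 + 365) = 3,880; DTI = 3,880/10,050 = 38.6%.
LTV = 65,500/73,500 = 89.1%.
Reserves = 2,980/1,320 = 2.3 months.
Product A: score 765 ≥ 620; DTI 38.6% > 38%; LTV 89.1% ≤ 110%; employment 32 ≥ 12 mo; reserves 2.3 < 4 mo → does not qualify.
Product B: score 765 ≥ 680; DTI 38.6% ≤ 40%; LTV 89.1% ≤ 97%; reserves 2.3 ≥ 2 mo → qualifies.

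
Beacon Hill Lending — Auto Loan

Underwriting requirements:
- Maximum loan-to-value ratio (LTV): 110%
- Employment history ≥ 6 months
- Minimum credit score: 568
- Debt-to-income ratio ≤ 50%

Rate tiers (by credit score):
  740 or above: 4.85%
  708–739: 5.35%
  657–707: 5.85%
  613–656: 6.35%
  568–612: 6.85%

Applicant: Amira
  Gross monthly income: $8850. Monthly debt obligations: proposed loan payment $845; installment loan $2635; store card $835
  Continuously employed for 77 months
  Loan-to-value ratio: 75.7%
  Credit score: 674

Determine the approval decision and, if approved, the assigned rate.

Approved at 5.85%

Credit score 674 ≥ 568 (meets minimum)
Total monthly debts = (845 + 2,635 + 835) = 4,315. DTI = 4,315/8,850 = 48.8% ≤ 50%
LTV 75.7% — within 110%
Employment 77 ≥ 6 months
All requirements met. Score 674 falls in the 657–707 tier → 5.85%.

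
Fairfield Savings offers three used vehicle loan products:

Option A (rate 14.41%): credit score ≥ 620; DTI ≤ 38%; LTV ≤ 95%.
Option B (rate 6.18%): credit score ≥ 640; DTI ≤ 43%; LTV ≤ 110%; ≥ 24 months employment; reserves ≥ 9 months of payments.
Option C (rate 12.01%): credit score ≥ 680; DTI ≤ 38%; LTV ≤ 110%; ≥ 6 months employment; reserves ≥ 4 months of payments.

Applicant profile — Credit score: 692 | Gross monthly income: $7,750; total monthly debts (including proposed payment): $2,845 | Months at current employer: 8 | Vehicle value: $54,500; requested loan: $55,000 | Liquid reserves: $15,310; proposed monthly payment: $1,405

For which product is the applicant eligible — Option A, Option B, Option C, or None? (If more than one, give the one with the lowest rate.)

Option C

DTI = 2,845/7,750 = 36.7%.
LTV = 55,000/54,500 = 100.9%.
Reserves = 15,310/1,405 = 10.9 months.
Option A: score 692 ≥ 620; DTI 36.7% ≤ 38%; LTV 100.9% > 95% → does not qualify.
Option B: score 692 ≥ 640; DTI 36.7% ≤ 43%; LTV 100.9% ≤ 110%; employment 8 < 24 mo; reserves 10.9 ≥ 9 mo → does not qualify.
Option C: score 692 ≥ 680; DTI 36.7% ≤ 38%; LTV 100.9% ≤ 110%; employment 8 ≥ 6 mo; reserves 10.9 ≥ 4 mo → qualifies.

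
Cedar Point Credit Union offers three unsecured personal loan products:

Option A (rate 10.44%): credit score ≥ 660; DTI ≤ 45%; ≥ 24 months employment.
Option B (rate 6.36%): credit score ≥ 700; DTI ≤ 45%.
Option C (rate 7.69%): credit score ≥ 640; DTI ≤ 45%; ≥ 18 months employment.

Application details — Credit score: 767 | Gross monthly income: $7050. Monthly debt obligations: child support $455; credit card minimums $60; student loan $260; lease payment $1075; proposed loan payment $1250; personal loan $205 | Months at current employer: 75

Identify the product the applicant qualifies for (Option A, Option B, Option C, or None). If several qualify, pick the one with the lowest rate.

None

Total debts = (455 + 60 + 260 + 1,075 + 1,250 + 205) = 3,305; DTI = 3,305/7,050 = 46.9%.
Option A: score 767 ≥ 660; DTI 46.9% > 45%; employment 75 ≥ 24 mo → does not qualify.
Option B: score 767 ≥ 700; DTI 46.9% > 45% → does not qualify.
Option C: score 767 ≥ 640; DTI 46.9% > 45%; employment 75 ≥ 18 mo → does not qualify.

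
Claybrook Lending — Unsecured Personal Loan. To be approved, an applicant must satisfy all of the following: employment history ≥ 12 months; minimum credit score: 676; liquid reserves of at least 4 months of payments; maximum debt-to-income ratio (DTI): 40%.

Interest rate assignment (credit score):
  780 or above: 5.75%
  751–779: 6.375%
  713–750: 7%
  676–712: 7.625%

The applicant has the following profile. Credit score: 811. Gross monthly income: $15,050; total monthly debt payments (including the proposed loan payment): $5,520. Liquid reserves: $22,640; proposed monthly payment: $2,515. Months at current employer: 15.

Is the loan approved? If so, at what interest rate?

Credit score 811 ≥ 676 (meets minimum)
Reserves: 22,640 ÷ 2,515 = 9.0 months (meets 4-month minimum)
Employment 15 ≥ 12 months
DTI: 5,520 ÷ 15,050 = 36.7%, within the 40% cap
All requirements met. Score 811 falls in the 780 or above tier → 5.75%.

Approved at 5.75%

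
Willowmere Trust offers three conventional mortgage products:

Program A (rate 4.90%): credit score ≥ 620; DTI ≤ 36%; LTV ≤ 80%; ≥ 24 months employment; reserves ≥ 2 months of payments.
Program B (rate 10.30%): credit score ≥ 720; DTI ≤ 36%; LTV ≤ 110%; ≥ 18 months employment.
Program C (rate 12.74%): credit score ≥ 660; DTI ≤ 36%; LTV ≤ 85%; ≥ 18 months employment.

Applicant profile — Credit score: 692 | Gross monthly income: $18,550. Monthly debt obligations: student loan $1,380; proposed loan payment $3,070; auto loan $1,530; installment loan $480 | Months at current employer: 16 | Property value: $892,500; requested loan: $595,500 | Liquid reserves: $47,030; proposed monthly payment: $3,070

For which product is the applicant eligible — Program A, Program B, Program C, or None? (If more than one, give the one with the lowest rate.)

Total debts = (1,380 + 3,070 + 1,530 + 480) = 6,460; DTI = 6,460/18,550 = 34.8%.
LTV = 595,500/892,500 = 66.7%.
Reserves = 47,030/3,070 = 15.3 months.
Program A: score 692 ≥ 620; DTI 34.8% ≤ 36%; LTV 66.7% ≤ 80%; employment 16 < 24 mo; reserves 15.3 ≥ 2 mo → does not qualify.
Program B: score 692 < 720; DTI 34.8% ≤ 36%; LTV 66.7% ≤ 110%; employment 16 < 18 mo → does not qualify.
Program C: score 692 ≥ 660; DTI 34.8% ≤ 36%; LTV 66.7% ≤ 85%; employment 16 < 18 mo → does not qualify.

None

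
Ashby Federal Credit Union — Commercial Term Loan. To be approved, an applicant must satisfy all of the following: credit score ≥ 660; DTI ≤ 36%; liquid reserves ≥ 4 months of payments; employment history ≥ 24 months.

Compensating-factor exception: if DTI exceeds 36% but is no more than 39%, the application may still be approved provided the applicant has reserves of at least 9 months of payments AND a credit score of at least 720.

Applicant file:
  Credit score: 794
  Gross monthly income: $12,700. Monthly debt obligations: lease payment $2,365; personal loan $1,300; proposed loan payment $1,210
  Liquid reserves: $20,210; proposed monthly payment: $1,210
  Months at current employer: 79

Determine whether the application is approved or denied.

Approved

Credit score 794 ≥ 660 (meets base)
Total debts = (2,365 + 1,300 + 1,210) = 4,875. DTI: 4,875 ÷ 12,700 = 38.4%, over the 36% base limit.
Liquid reserves cover 20,210/1,210 = 16.7 months — ≥ 4 required
Employment 79 ≥ 24 months
38.4% falls in the override range (36%–39%), so the compensating-factor test applies.
Reserves 16.7 ≥ 9 months; credit score 794 ≥ 720.
Both compensating conditions met → exception applies.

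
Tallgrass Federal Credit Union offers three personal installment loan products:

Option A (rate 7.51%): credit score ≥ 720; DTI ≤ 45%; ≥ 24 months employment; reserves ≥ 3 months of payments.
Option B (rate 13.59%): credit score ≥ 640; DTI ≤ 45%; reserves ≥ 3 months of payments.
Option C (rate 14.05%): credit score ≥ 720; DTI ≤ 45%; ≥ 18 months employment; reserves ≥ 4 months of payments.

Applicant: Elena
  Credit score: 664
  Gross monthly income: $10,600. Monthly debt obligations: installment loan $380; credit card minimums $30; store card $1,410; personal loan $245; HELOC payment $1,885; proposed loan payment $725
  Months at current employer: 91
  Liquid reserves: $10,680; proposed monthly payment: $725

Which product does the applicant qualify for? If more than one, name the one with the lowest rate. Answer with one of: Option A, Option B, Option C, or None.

Total debts = (380 + 30 + 1,410 + 245 + 1,885 + 725) = 4,675; DTI = 4,675/10,600 = 44.1%.
Reserves = 10,680/725 = 14.7 months.
Option A: score 664 < 720; DTI 44.1% ≤ 45%; employment 91 ≥ 24 mo; reserves 14.7 ≥ 3 mo → does not qualify.
Option B: score 664 ≥ 640; DTI 44.1% ≤ 45%; reserves 14.7 ≥ 3 mo → qualifies.
Option C: score 664 < 720; DTI 44.1% ≤ 45%; employment 91 ≥ 18 mo; reserves 14.7 ≥ 4 mo → does not qualify.

Option B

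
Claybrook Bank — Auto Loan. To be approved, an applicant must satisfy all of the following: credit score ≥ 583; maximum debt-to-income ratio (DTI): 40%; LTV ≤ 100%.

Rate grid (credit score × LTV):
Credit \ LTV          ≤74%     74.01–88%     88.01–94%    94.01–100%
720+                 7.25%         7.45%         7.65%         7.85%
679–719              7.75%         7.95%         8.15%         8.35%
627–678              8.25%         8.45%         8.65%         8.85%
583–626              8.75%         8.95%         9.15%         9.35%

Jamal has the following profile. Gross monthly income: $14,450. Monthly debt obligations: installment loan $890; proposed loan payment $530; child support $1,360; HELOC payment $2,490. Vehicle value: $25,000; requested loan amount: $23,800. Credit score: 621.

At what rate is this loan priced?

Credit score 621 ≥ 583; Total monthly debts = (890 + 530 + 1,360 + 2,490) = 5,270. DTI = 5,270/14,450 = 36.5% ≤ 40%
LTV = 23,800/25,000 = 95.2% ≤ 100%
Row: 621 falls in 583–626. Column: 95.2% falls in 94.01–100%. Rate = 9.35%.

9.35%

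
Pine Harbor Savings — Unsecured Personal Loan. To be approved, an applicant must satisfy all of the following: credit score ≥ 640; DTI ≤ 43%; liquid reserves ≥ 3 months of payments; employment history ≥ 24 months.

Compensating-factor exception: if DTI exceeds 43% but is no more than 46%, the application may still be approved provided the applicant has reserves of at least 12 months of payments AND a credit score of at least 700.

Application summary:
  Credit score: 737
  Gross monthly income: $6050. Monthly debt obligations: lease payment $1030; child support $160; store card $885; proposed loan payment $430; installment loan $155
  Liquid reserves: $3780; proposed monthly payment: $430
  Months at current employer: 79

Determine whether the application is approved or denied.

Credit score 737 ≥ 640 (meets base)
Total debts = (1,030 + 160 + 885 + 430 + 155) = 2,660. DTI: 2,660 ÷ 6,050 = 44%, over the 43% base limit.
Reserves = 3,780/430 = 8.8 months ≥ 3
Employment 79 ≥ 24 months
DTI 44% is within the 43%–46% exception band; checking compensating factors.
Override check — reserves: 8.8 mo (short of 12); score: 737 (ok).
Override conditions not both satisfied; exception does not apply.

Denied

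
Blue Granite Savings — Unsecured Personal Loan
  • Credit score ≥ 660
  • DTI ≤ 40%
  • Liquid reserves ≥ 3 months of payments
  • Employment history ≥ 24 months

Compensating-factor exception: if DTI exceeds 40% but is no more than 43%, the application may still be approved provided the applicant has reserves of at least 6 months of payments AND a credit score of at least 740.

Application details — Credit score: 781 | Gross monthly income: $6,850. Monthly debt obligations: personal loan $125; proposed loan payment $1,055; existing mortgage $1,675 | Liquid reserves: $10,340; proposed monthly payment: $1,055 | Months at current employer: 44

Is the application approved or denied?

Approved

Credit score 781 ≥ 660 (meets base)
Total debts = (125 + 1,055 + 1,675) = 2,855. DTI = 2,855/6,850 = 41.7% > 40% — standard DTI limit exceeded.
Reserves: 10,340 ÷ 1,055 = 9.8 months (meets 3-month minimum)
Employment 44 ≥ 24 months
DTI 41.7% is within the 40%–43% exception band; checking compensating factors.
Override check — reserves: 9.8 mo (ok); score: 781 (ok).
Both compensating conditions met → exception applies.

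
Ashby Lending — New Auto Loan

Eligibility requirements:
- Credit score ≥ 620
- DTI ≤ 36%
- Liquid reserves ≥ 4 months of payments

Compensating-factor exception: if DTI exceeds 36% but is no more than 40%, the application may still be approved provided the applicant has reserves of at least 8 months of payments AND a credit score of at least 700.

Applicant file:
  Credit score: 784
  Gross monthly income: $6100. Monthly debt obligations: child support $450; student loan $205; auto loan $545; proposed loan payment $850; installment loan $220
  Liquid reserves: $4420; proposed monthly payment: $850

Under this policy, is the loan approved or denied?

Denied

Credit score 784 ≥ 620 (meets base)
Total debts = (450 + 205 + 545 + 850 + 220) = 2,270. DTI: 2,270 ÷ 6,100 = 37.2%, over the 36% base limit.
Reserves = 4,420/850 = 5.2 months ≥ 4
DTI 37.2% is within the 36%–40% exception band; checking compensating factors.
Override check — reserves: 5.2 mo (short of 8); score: 784 (ok).
Compensating-factor requirement not fully met.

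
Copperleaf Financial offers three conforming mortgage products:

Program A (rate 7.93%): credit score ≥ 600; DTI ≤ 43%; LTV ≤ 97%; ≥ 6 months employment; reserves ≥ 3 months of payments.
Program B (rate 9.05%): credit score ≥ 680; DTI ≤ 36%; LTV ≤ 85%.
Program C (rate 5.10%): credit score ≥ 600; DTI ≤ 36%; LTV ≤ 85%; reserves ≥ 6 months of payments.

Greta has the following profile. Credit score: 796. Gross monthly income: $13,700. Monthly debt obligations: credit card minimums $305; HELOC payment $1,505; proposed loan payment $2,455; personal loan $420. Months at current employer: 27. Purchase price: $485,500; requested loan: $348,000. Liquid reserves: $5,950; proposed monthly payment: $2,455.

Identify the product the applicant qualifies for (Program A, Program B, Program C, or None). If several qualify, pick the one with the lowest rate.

Total debts = (305 + 1,505 + 2,455 + 420) = 4,685; DTI = 4,685/13,700 = 34.2%.
LTV = 348,000/485,500 = 71.7%.
Reserves = 5,950/2,455 = 2.4 months.
Program A: score 796 ≥ 600; DTI 34.2% ≤ 43%; LTV 71.7% ≤ 97%; employment 27 ≥ 6 mo; reserves 2.4 < 3 mo → does not qualify.
Program B: score 796 ≥ 680; DTI 34.2% ≤ 36%; LTV 71.7% ≤ 85% → qualifies.
Program C: score 796 ≥ 600; DTI 34.2% ≤ 36%; LTV 71.7% ≤ 85%; reserves 2.4 < 6 mo → does not qualify.

Program B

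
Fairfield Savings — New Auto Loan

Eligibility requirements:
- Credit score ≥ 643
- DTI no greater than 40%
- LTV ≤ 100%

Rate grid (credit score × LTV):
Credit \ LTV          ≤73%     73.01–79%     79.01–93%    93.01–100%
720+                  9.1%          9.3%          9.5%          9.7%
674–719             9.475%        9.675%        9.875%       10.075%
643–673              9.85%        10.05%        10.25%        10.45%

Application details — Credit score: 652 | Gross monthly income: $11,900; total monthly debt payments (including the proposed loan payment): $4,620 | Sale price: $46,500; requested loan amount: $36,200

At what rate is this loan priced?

Credit score 652 ≥ 643; DTI: 4,620 ÷ 11,900 = 38.8%, within the 40% cap
LTV = 36,200/46,500 = 77.8% ≤ 100%
Credit 652 → row 643–673; LTV 77.8% → column 73.01–79%. Grid cell → 10.05%.

10.05%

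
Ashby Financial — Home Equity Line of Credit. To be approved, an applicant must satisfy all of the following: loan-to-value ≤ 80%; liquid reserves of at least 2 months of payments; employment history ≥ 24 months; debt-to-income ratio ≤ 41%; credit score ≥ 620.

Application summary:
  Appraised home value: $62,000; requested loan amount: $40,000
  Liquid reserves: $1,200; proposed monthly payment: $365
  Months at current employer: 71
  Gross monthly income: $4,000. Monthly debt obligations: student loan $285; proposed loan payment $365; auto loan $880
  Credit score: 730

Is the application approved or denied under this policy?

Approved

LTV = 40,000/62,000 = 64.5% ≤ 80%
Reserves = 1,200/365 = 3.3 months ≥ 2
Employment 71 ≥ 24 months
Total monthly debts = (285 + 365 + 880) = 1,530. DTI = 1,530/4,000 = 38.2% ≤ 41%
Credit score 730 ≥ 620 (meets)
All criteria satisfied.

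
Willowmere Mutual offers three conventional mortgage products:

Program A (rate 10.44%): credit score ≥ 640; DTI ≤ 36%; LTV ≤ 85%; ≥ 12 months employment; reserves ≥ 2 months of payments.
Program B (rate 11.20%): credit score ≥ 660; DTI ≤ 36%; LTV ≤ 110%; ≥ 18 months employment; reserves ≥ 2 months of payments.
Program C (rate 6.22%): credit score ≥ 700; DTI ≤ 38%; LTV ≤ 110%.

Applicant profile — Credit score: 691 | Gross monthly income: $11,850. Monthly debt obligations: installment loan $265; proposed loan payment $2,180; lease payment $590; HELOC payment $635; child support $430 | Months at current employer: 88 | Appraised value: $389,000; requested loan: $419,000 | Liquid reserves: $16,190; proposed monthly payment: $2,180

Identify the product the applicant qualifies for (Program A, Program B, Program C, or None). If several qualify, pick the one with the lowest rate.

Program B

Total debts = (265 + 2,180 + 590 + 635 + 430) = 4,100; DTI = 4,100/11,850 = 34.6%.
LTV = 419,000/389,000 = 107.7%.
Reserves = 16,190/2,180 = 7.4 months.
Program A: score 691 ≥ 640; DTI 34.6% ≤ 36%; LTV 107.7% > 85%; employment 88 ≥ 12 mo; reserves 7.4 ≥ 2 mo → does not qualify.
Program B: score 691 ≥ 660; DTI 34.6% ≤ 36%; LTV 107.7% ≤ 110%; employment 88 ≥ 18 mo; reserves 7.4 ≥ 2 mo → qualifies.
Program C: score 691 < 700; DTI 34.6% ≤ 38%; LTV 107.7% ≤ 110% → does not qualify.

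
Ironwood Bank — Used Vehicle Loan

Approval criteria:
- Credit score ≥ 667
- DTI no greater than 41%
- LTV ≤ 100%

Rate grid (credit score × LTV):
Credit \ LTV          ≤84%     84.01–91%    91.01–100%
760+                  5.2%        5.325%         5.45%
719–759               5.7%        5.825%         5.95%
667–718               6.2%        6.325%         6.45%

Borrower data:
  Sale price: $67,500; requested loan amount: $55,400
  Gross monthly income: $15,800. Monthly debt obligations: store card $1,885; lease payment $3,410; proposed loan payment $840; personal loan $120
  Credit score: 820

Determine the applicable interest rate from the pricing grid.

5.2%

Credit score 820 ≥ 667; Total monthly debts = (1,885 + 3,410 + 840 + 120) = 6,255. DTI: 6,255 ÷ 15,800 = 39.6%, within the 41% cap
Loan-to-value = 55,400/67,500 = 82.1% — pass (100% max)
Row: 820 falls in 760+. Column: 82.1% falls in ≤84%. Rate = 5.2%.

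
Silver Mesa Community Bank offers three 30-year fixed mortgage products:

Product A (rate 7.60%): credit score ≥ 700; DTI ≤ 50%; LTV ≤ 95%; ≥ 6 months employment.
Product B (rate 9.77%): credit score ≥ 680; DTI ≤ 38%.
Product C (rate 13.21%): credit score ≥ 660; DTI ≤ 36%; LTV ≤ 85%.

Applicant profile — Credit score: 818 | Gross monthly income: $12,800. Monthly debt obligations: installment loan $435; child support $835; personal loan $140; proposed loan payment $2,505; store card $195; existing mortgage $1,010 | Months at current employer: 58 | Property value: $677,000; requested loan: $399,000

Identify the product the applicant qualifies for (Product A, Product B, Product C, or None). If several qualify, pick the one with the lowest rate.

Product A

Total debts = (435 + 835 + 140 + 2,505 + 195 + 1,010) = 5,120; DTI = 5,120/12,800 = 40%.
LTV = 399,000/677,000 = 58.9%.
Product A: score 818 ≥ 700; DTI 40% ≤ 50%; LTV 58.9% ≤ 95%; employment 58 ≥ 6 mo → qualifies.
Product B: score 818 ≥ 680; DTI 40% > 38% → does not qualify.
Product C: score 818 ≥ 660; DTI 40% > 36%; LTV 58.9% ≤ 85% → does not qualify.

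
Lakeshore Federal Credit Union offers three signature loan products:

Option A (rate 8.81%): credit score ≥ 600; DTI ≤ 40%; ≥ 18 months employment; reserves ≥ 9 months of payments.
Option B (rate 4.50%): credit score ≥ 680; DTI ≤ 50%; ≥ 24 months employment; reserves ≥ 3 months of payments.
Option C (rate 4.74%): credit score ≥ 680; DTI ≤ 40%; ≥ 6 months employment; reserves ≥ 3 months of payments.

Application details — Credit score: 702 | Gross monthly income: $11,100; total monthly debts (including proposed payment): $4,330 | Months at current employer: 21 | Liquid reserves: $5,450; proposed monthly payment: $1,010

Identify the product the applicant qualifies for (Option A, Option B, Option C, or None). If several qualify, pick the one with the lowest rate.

Option C

DTI = 4,330/11,100 = 39%.
Reserves = 5,450/1,010 = 5.4 months.
Option A: score 702 ≥ 600; DTI 39% ≤ 40%; employment 21 ≥ 18 mo; reserves 5.4 < 9 mo → does not qualify.
Option B: score 702 ≥ 680; DTI 39% ≤ 50%; employment 21 < 24 mo; reserves 5.4 ≥ 3 mo → does not qualify.
Option C: score 702 ≥ 680; DTI 39% ≤ 40%; employment 21 ≥ 6 mo; reserves 5.4 ≥ 3 mo → qualifies.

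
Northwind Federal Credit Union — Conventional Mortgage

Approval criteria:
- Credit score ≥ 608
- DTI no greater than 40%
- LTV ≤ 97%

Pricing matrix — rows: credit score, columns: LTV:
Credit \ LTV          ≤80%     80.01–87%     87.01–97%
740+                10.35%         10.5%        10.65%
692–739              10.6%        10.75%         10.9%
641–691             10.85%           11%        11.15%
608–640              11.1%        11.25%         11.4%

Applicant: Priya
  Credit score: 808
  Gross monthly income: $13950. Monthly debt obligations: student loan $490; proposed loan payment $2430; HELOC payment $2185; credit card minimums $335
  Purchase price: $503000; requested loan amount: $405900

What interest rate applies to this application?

10.5%

Credit score 808 ≥ 608; Total monthly debts = (490 + 2,430 + 2,185 + 335) = 5,440. DTI = 5,440/13,950 = 39% ≤ 40%
LTV = 405,900/503,000 = 80.7% ≤ 97%
Row: 808 falls in 740+. Column: 80.7% falls in 80.01–87%. Rate = 10.5%.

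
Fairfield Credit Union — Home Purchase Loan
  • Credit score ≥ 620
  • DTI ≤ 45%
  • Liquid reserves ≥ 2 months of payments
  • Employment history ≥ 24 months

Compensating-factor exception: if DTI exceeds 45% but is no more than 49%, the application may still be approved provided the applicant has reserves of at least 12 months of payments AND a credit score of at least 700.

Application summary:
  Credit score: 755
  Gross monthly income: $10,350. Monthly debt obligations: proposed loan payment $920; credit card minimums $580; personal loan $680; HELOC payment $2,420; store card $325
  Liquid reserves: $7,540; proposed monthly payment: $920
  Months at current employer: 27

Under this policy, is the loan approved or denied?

Denied

Credit score 755 ≥ 620 (meets base)
Total debts = (920 + 580 + 680 + 2,420 + 325) = 4,925. DTI = 4,925/10,350 = 47.6% > 45% — standard DTI limit exceeded.
Liquid reserves cover 7,540/920 = 8.2 months — ≥ 2 required
Employment 27 ≥ 24 months
DTI 47.6% is within the 45%–49% exception band; checking compensating factors.
Reserves 8.2 < 12 months; credit score 755 ≥ 700.
Override conditions not both satisfied; exception does not apply.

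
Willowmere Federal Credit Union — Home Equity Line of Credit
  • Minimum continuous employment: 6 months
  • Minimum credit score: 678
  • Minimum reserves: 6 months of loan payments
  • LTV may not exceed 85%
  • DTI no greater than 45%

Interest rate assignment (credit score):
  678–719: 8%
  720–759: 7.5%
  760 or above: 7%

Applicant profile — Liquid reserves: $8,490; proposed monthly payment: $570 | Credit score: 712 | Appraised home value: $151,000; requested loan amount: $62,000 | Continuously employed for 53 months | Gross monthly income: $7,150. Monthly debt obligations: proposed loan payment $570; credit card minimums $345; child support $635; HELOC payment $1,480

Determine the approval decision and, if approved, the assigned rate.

Approved at 8%

Credit score 712 ≥ 678 (meets minimum)
Loan-to-value = 62,000/151,000 = 41.1% — pass (85% max)
Reserves = 8,490/570 = 14.9 months ≥ 6
Total monthly debts = (570 + 345 + 635 + 1,480) = 3,030. DTI = 3,030/7,150 = 42.4% ≤ 45%
Employment 53 ≥ 6 months
All requirements met. Score 712 falls in the 678–719 tier → 8%.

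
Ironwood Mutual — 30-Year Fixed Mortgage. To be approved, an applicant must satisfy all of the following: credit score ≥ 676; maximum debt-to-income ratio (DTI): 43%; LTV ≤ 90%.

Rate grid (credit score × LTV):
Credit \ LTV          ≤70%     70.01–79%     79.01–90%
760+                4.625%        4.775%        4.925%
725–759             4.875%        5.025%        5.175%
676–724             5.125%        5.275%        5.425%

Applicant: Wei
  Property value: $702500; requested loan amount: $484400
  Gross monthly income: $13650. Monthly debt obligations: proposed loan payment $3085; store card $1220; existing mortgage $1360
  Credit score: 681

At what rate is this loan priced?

Credit score 681 ≥ 676; Total monthly debts = (3,085 + 1,220 + 1,360) = 5,665. Debt-to-income = 5,665/13,650 = 41.5% — meets 43% limit
LTV: 484,400 ÷ 702,500 = 69%, within 90% cap
Row: 681 falls in 676–724. Column: 69% falls in ≤70%. Rate = 5.125%.

5.125%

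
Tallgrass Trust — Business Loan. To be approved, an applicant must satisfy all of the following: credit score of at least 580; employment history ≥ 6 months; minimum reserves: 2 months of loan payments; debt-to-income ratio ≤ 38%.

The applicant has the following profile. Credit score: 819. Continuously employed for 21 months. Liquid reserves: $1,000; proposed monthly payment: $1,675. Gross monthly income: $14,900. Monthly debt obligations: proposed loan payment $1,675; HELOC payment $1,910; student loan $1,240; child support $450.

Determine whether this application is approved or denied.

Credit score 819 ≥ 580 (meets)
Employment 21 ≥ 6 months
Reserves: 1,000 ÷ 1,675 = 0.6 months (below 2-month minimum)
Total monthly debts = (1,675 + 1,910 + 1,240 + 450) = 5,275. DTI: 5,275 ÷ 14,900 = 35.4%, within the 38% cap
Fails on reserves.

Denied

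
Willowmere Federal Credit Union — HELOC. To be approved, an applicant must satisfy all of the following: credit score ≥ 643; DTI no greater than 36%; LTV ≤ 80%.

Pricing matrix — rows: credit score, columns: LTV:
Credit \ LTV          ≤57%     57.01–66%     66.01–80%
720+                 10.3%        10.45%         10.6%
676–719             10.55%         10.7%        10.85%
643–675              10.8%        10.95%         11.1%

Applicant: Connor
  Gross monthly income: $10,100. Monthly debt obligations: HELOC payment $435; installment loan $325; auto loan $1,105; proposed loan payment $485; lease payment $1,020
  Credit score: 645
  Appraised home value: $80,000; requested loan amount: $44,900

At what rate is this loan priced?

10.8%

Credit score 645 ≥ 643; Total monthly debts = (435 + 325 + 1,105 + 485 + 1,020) = 3,370. DTI: 3,370 ÷ 10,100 = 33.4%, within the 36% cap
LTV: 44,900 ÷ 80,000 = 56.1%, within 80% cap
Credit 645 → row 643–675; LTV 56.1% → column ≤57%. Grid cell → 10.8%.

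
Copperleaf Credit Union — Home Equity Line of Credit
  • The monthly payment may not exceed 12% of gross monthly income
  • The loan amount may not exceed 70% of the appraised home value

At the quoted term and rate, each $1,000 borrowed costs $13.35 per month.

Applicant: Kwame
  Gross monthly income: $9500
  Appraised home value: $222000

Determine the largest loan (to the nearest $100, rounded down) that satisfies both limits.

Payment cap: 12% × $9,500 = $1,140/month.
At $13.35 per $1,000, that supports 1,140/13.35 × 1,000 ≈ $85,393 → $85,300.
LTV cap: 70% × $222,000 = $155,400 → $155,400.
Binding constraint: payment-to-income.

$85,300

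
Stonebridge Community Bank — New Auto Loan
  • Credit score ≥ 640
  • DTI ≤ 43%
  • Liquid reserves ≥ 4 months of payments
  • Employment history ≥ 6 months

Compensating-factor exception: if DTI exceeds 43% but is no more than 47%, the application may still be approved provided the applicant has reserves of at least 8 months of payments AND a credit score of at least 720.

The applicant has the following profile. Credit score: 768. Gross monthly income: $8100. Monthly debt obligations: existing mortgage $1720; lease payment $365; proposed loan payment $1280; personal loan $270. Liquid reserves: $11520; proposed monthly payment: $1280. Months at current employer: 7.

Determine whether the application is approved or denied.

Credit score 768 ≥ 640 (meets base)
Total debts = (1,720 + 365 + 1,280 + 270) = 3,635. DTI: 3,635 ÷ 8,100 = 44.9%, over the 43% base limit.
Reserves: 11,520 ÷ 1,280 = 9.0 months (meets 4-month minimum)
Employment 7 ≥ 6 months
44.9% falls in the override range (43%–47%), so the compensating-factor test applies.
Override check — reserves: 9.0 mo (ok); score: 768 (ok).
Both override conditions satisfied; DTI exception granted.

Approved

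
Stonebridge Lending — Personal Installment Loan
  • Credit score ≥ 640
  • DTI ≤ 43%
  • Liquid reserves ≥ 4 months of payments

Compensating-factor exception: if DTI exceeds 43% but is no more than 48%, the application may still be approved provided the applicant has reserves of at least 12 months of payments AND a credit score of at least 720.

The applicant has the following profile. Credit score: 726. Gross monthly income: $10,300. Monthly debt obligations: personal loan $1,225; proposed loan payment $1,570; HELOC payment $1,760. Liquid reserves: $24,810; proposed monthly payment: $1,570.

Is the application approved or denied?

Approved

Credit score 726 ≥ 640 (meets base)
Total debts = (1,225 + 1,570 + 1,760) = 4,555. DTI: 4,555 ÷ 10,300 = 44.2%, over the 43% base limit.
Liquid reserves cover 24,810/1,570 = 15.8 months — ≥ 4 required
44.2% falls in the override range (43%–48%), so the compensating-factor test applies.
Reserves 15.8 ≥ 12 months; credit score 726 ≥ 720.
Both override conditions satisfied; DTI exception granted.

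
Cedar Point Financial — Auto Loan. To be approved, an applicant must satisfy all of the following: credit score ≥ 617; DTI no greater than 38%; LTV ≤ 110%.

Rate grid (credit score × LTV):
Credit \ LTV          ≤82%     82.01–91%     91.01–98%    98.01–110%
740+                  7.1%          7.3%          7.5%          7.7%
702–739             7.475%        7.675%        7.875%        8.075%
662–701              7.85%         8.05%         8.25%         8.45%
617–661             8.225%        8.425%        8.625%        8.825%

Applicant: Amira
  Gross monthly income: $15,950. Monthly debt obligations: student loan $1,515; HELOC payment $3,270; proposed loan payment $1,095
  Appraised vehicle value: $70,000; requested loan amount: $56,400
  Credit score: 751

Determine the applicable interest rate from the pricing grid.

Credit score 751 ≥ 617; Total monthly debts = (1,515 + 3,270 + 1,095) = 5,880. DTI: 5,880 ÷ 15,950 = 36.9%, within the 38% cap
LTV = 56,400/70,000 = 80.6% ≤ 110%
Score 751 is in the 740+ band; LTV 80.6% is in the ≤82% band → 7.1%.

7.1%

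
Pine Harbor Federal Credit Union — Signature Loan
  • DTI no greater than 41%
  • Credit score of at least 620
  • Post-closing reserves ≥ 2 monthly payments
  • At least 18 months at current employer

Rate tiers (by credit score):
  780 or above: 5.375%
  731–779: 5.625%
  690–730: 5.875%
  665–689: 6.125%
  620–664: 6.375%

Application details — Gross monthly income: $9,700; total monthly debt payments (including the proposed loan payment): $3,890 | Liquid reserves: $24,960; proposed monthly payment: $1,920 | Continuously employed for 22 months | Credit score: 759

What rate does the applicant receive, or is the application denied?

Credit score 759 ≥ 620 (meets minimum)
Employment 22 ≥ 18 months
DTI = 3,890/9,700 = 40.1% ≤ 41%
Reserves = 24,960/1,920 = 13.0 months ≥ 2
All requirements met. Score 759 falls in the 731–779 tier → 5.625%.

Approved at 5.625%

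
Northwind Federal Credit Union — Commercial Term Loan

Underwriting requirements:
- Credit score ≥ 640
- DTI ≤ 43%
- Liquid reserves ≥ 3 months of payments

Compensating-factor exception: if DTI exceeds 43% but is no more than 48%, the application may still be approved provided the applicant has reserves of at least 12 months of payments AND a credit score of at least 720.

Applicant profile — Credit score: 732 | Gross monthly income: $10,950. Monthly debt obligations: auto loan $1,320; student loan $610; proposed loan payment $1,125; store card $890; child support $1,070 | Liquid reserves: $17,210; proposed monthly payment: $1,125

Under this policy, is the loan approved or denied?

Approved

Credit score 732 ≥ 640 (meets base)
Total debts = (1,320 + 610 + 1,125 + 890 + 1,070) = 5,015. DTI = 5,015/10,950 = 45.8% > 43% — standard DTI limit exceeded.
Reserves = 17,210/1,125 = 15.3 months ≥ 3
45.8% falls in the override range (43%–48%), so the compensating-factor test applies.
Override check — reserves: 15.3 mo (ok); score: 732 (ok).
Both override conditions satisfied; DTI exception granted.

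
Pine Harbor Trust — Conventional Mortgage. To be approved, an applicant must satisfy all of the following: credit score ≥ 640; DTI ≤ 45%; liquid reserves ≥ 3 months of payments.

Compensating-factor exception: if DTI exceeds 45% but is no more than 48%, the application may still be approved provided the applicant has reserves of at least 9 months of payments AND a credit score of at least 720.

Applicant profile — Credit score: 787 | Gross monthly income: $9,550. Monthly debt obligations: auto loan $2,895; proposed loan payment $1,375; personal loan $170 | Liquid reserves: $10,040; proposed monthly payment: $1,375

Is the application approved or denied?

Credit score 787 ≥ 640 (meets base)
Total debts = (2,895 + 1,375 + 170) = 4,440. DTI: 4,440 ÷ 9,550 = 46.5%, over the 45% base limit.
Reserves = 10,040/1,375 = 7.3 months ≥ 3
46.5% falls in the override range (45%–48%), so the compensating-factor test applies.
Override check — reserves: 7.3 mo (short of 9); score: 787 (ok).
Override conditions not both satisfied; exception does not apply.

Denied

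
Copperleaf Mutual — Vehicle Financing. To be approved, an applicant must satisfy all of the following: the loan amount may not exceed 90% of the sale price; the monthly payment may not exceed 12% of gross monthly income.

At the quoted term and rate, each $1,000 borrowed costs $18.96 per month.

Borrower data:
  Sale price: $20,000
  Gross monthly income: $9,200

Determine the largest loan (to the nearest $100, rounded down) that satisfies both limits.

$18,000

Payment cap: 12% × $9,200 = $1,104/month.
At $18.96 per $1,000, that supports 1,104/18.96 × 1,000 ≈ $58,227 → $58,200.
LTV cap: 90% × $20,000 = $18,000 → $18,000.
Binding constraint: loan-to-value.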